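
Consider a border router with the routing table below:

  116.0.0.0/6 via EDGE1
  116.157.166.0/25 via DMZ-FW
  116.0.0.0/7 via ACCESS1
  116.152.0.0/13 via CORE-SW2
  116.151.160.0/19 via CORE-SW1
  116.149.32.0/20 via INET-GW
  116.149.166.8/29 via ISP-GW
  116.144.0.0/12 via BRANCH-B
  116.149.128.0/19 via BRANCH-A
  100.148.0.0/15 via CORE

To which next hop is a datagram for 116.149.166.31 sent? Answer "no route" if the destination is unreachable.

Routes whose prefix contains 116.149.166.31:
  116.0.0.0/6 (116.0.0.0 - 119.255.255.255) -> EDGE1
  116.0.0.0/7 (116.0.0.0 - 117.255.255.255) -> ACCESS1
  116.144.0.0/12 (116.144.0.0 - 116.159.255.255) -> BRANCH-B
More-specific entries that do NOT match:
  116.149.166.8/29 (116.149.166.8 - 116.149.166.15) does not contain 116.149.166.31
  116.157.166.0/25 (116.157.166.0 - 116.157.166.127) does not contain 116.149.166.31
  116.149.32.0/20 (116.149.32.0 - 116.149.47.255) does not contain 116.149.166.31
  116.151.160.0/19 (116.151.160.0 - 116.151.191.255) does not contain 116.149.166.31
  116.149.128.0/19 (116.149.128.0 - 116.149.159.255) does not contain 116.149.166.31
  100.148.0.0/15 (100.148.0.0 - 100.149.255.255) does not contain 116.149.166.31
  116.152.0.0/13 (116.152.0.0 - 116.159.255.255) does not contain 116.149.166.31
Longest matching prefix is /12 -> next hop BRANCH-B.

BRANCH-B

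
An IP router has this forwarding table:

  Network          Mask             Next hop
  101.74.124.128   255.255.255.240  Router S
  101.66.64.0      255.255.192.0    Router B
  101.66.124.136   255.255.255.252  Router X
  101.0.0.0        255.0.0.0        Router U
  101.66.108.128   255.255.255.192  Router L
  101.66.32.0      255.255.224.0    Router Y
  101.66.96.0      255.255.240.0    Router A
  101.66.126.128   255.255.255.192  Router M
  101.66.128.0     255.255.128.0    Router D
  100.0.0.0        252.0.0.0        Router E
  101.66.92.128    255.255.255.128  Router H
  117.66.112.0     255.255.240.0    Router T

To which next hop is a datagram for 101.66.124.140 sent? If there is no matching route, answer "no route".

Router B

Routes whose prefix contains 101.66.124.140:
  100.0.0.0/6 (100.0.0.0 - 103.255.255.255) -> Router E
  101.0.0.0/8 (101.0.0.0 - 101.255.255.255) -> Router U
  101.66.64.0/18 (101.66.64.0 - 101.66.127.255) -> Router B
More-specific entries that do NOT match:
  101.66.124.136/30 (101.66.124.136 - 101.66.124.139) does not contain 101.66.124.140
  101.74.124.128/28 (101.74.124.128 - 101.74.124.143) does not contain 101.66.124.140
  101.66.108.128/26 (101.66.108.128 - 101.66.108.191) does not contain 101.66.124.140
  101.66.126.128/26 (101.66.126.128 - 101.66.126.191) does not contain 101.66.124.140
  101.66.92.128/25 (101.66.92.128 - 101.66.92.255) does not contain 101.66.124.140
  101.66.96.0/20 (101.66.96.0 - 101.66.111.255) does not contain 101.66.124.140
  117.66.112.0/20 (117.66.112.0 - 117.66.127.255) does not contain 101.66.124.140
  101.66.32.0/19 (101.66.32.0 - 101.66.63.255) does not contain 101.66.124.140
Longest matching prefix is /18 -> next hop Router B.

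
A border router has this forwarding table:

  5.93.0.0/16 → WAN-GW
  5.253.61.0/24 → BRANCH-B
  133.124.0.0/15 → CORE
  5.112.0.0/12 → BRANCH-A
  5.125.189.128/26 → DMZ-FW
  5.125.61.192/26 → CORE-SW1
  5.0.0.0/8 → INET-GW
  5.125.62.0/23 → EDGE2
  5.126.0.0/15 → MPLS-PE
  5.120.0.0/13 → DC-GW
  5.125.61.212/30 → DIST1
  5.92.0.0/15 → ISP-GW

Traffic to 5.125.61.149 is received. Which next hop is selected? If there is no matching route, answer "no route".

Routes whose prefix contains 5.125.61.149:
  5.0.0.0/8 (5.0.0.0 - 5.255.255.255) -> INET-GW
  5.112.0.0/12 (5.112.0.0 - 5.127.255.255) -> BRANCH-A
  5.120.0.0/13 (5.120.0.0 - 5.127.255.255) -> DC-GW
More-specific entries that do NOT match:
  5.125.61.212/30 (5.125.61.212 - 5.125.61.215) does not contain 5.125.61.149
  5.125.189.128/26 (5.125.189.128 - 5.125.189.191) does not contain 5.125.61.149
  5.125.61.192/26 (5.125.61.192 - 5.125.61.255) does not contain 5.125.61.149
  5.253.61.0/24 (5.253.61.0 - 5.253.61.255) does not contain 5.125.61.149
  5.125.62.0/23 (5.125.62.0 - 5.125.63.255) does not contain 5.125.61.149
  5.93.0.0/16 (5.93.0.0 - 5.93.255.255) does not contain 5.125.61.149
  133.124.0.0/15 (133.124.0.0 - 133.125.255.255) does not contain 5.125.61.149
  5.126.0.0/15 (5.126.0.0 - 5.127.255.255) does not contain 5.125.61.149
  5.92.0.0/15 (5.92.0.0 - 5.93.255.255) does not contain 5.125.61.149
Longest matching prefix is /13 -> next hop DC-GW.

DC-GW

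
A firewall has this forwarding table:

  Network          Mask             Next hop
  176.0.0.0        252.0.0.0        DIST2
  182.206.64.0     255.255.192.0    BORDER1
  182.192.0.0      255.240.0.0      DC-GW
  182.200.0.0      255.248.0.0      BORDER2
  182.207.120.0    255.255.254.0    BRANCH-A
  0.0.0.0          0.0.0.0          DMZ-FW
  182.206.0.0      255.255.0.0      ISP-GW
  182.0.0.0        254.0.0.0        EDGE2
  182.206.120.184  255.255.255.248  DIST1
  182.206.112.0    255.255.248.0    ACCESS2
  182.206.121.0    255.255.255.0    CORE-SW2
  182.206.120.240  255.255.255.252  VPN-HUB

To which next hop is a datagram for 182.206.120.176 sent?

BORDER1

Routes whose prefix contains 182.206.120.176:
  0.0.0.0/0 (default, matches everything) -> DMZ-FW
  182.0.0.0/7 (182.0.0.0 - 183.255.255.255) -> EDGE2
  182.192.0.0/12 (182.192.0.0 - 182.207.255.255) -> DC-GW
  182.200.0.0/13 (182.200.0.0 - 182.207.255.255) -> BORDER2
  182.206.0.0/16 (182.206.0.0 - 182.206.255.255) -> ISP-GW
  182.206.64.0/18 (182.206.64.0 - 182.206.127.255) -> BORDER1
More-specific entries that do NOT match:
  182.206.120.240/30 (182.206.120.240 - 182.206.120.243) does not contain 182.206.120.176
  182.206.120.184/29 (182.206.120.184 - 182.206.120.191) does not contain 182.206.120.176
  182.206.121.0/24 (182.206.121.0 - 182.206.121.255) does not contain 182.206.120.176
  182.207.120.0/23 (182.207.120.0 - 182.207.121.255) does not contain 182.206.120.176
  182.206.112.0/21 (182.206.112.0 - 182.206.119.255) does not contain 182.206.120.176
Longest matching prefix is /18 -> next hop BORDER1.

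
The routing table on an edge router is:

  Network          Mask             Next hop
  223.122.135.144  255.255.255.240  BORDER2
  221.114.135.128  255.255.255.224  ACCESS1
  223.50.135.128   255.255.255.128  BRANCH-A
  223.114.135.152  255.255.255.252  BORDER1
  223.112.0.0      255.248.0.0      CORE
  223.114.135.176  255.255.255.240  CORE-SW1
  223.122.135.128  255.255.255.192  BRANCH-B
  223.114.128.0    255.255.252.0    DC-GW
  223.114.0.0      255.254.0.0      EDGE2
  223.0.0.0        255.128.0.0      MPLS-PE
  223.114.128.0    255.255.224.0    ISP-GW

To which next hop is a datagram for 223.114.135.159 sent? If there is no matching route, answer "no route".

ISP-GW

Routes whose prefix contains 223.114.135.159:
  223.0.0.0/9 (223.0.0.0 - 223.127.255.255) -> MPLS-PE
  223.112.0.0/13 (223.112.0.0 - 223.119.255.255) -> CORE
  223.114.0.0/15 (223.114.0.0 - 223.115.255.255) -> EDGE2
  223.114.128.0/19 (223.114.128.0 - 223.114.159.255) -> ISP-GW
More-specific entries that do NOT match:
  223.114.135.152/30 (223.114.135.152 - 223.114.135.155) does not contain 223.114.135.159
  223.122.135.144/28 (223.122.135.144 - 223.122.135.159) does not contain 223.114.135.159
  223.114.135.176/28 (223.114.135.176 - 223.114.135.191) does not contain 223.114.135.159
  221.114.135.128/27 (221.114.135.128 - 221.114.135.159) does not contain 223.114.135.159
  223.122.135.128/26 (223.122.135.128 - 223.122.135.191) does not contain 223.114.135.159
  223.50.135.128/25 (223.50.135.128 - 223.50.135.255) does not contain 223.114.135.159
  223.114.128.0/22 (223.114.128.0 - 223.114.131.255) does not contain 223.114.135.159
Longest matching prefix is /19 -> next hop ISP-GW.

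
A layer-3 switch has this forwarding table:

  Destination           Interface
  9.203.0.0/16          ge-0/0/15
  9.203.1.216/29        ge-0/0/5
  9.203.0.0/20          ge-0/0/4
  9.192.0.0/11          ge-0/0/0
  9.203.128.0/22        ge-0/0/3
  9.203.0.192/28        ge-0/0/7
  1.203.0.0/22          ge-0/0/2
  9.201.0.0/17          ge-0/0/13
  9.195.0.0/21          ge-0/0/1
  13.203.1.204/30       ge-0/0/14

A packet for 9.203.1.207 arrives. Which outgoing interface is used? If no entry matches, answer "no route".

ge-0/0/4

Routes whose prefix contains 9.203.1.207:
  9.192.0.0/11 (9.192.0.0 - 9.223.255.255) -> ge-0/0/0
  9.203.0.0/16 (9.203.0.0 - 9.203.255.255) -> ge-0/0/15
  9.203.0.0/20 (9.203.0.0 - 9.203.15.255) -> ge-0/0/4
More-specific entries that do NOT match:
  13.203.1.204/30 (13.203.1.204 - 13.203.1.207) does not contain 9.203.1.207
  9.203.1.216/29 (9.203.1.216 - 9.203.1.223) does not contain 9.203.1.207
  9.203.0.192/28 (9.203.0.192 - 9.203.0.207) does not contain 9.203.1.207
  9.203.128.0/22 (9.203.128.0 - 9.203.131.255) does not contain 9.203.1.207
  1.203.0.0/22 (1.203.0.0 - 1.203.3.255) does not contain 9.203.1.207
  9.195.0.0/21 (9.195.0.0 - 9.195.7.255) does not contain 9.203.1.207
Longest matching prefix is /20 -> interface ge-0/0/4.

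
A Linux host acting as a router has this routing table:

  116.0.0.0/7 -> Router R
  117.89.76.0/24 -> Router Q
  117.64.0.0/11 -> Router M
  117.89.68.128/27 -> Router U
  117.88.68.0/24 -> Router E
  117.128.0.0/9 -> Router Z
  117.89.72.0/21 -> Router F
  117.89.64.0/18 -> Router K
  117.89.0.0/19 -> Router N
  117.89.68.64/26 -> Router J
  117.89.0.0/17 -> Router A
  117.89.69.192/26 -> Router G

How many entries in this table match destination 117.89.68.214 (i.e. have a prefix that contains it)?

4

Prefixes containing 117.89.68.214:
  116.0.0.0/7 (116.0.0.0 - 117.255.255.255)
  117.64.0.0/11 (117.64.0.0 - 117.95.255.255)
  117.89.0.0/17 (117.89.0.0 - 117.89.127.255)
  117.89.64.0/18 (117.89.64.0 - 117.89.127.255)
Total matching entries: 4.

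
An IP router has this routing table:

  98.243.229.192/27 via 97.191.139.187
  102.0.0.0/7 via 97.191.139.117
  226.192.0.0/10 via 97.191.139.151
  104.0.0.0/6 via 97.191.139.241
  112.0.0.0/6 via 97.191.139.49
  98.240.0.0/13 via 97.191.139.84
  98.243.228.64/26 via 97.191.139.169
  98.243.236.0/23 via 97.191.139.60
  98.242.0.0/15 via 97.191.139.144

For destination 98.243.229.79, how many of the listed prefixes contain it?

Prefixes containing 98.243.229.79:
  98.240.0.0/13 (98.240.0.0 - 98.247.255.255)
  98.242.0.0/15 (98.242.0.0 - 98.243.255.255)
Total matching entries: 2.

2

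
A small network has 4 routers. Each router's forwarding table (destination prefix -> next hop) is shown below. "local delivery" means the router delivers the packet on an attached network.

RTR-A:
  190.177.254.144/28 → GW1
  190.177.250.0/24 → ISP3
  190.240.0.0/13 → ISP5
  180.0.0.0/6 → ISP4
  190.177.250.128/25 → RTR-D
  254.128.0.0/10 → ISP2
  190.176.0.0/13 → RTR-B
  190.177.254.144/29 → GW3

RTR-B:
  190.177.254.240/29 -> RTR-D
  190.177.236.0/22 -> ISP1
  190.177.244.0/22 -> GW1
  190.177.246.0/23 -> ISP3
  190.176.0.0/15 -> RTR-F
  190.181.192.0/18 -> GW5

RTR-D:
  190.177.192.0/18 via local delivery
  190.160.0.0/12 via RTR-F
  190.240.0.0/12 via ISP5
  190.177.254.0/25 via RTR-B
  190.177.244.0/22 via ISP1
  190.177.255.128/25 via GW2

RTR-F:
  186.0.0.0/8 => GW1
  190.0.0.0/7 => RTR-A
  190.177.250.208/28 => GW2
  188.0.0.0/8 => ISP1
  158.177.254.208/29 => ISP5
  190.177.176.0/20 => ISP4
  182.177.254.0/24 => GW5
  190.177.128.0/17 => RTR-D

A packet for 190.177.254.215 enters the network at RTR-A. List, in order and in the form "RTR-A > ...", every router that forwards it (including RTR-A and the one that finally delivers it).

At RTR-A: longest match for 190.177.254.215 is 190.176.0.0/13 -> RTR-B
At RTR-B: longest match for 190.177.254.215 is 190.176.0.0/15 -> RTR-F
At RTR-F: longest match for 190.177.254.215 is 190.177.128.0/17 -> RTR-D
At RTR-D: longest match for 190.177.254.215 is 190.177.192.0/18 -> local delivery

RTR-A > RTR-B > RTR-F > RTR-D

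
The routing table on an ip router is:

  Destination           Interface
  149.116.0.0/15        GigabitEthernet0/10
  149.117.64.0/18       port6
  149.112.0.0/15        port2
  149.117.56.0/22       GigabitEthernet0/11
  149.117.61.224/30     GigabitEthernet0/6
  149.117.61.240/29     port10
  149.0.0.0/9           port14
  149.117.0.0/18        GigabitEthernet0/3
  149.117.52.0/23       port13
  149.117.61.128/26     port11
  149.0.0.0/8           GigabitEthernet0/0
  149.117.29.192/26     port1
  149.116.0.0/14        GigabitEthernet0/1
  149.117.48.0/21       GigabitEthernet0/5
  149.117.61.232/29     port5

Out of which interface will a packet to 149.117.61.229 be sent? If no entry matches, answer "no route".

GigabitEthernet0/3

Routes whose prefix contains 149.117.61.229:
  149.0.0.0/8 (149.0.0.0 - 149.255.255.255) -> GigabitEthernet0/0
  149.0.0.0/9 (149.0.0.0 - 149.127.255.255) -> port14
  149.116.0.0/14 (149.116.0.0 - 149.119.255.255) -> GigabitEthernet0/1
  149.116.0.0/15 (149.116.0.0 - 149.117.255.255) -> GigabitEthernet0/10
  149.117.0.0/18 (149.117.0.0 - 149.117.63.255) -> GigabitEthernet0/3
More-specific entries that do NOT match:
  149.117.61.224/30 (149.117.61.224 - 149.117.61.227) does not contain 149.117.61.229
  149.117.61.240/29 (149.117.61.240 - 149.117.61.247) does not contain 149.117.61.229
  149.117.61.232/29 (149.117.61.232 - 149.117.61.239) does not contain 149.117.61.229
  149.117.61.128/26 (149.117.61.128 - 149.117.61.191) does not contain 149.117.61.229
  149.117.29.192/26 (149.117.29.192 - 149.117.29.255) does not contain 149.117.61.229
  149.117.52.0/23 (149.117.52.0 - 149.117.53.255) does not contain 149.117.61.229
  149.117.56.0/22 (149.117.56.0 - 149.117.59.255) does not contain 149.117.61.229
  149.117.48.0/21 (149.117.48.0 - 149.117.55.255) does not contain 149.117.61.229
Longest matching prefix is /18 -> interface GigabitEthernet0/3.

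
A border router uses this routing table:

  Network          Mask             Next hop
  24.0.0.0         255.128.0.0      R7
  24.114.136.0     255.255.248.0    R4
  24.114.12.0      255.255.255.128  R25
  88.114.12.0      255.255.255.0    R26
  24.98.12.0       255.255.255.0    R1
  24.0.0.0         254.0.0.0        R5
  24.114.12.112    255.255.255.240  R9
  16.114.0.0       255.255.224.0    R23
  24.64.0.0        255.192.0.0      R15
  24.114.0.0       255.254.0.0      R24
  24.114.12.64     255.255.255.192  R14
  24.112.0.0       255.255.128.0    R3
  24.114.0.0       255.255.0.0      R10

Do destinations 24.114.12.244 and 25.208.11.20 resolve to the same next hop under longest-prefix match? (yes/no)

24.114.12.244: longest match 24.114.0.0/16 -> R10
25.208.11.20: longest match 24.0.0.0/7 -> R5

no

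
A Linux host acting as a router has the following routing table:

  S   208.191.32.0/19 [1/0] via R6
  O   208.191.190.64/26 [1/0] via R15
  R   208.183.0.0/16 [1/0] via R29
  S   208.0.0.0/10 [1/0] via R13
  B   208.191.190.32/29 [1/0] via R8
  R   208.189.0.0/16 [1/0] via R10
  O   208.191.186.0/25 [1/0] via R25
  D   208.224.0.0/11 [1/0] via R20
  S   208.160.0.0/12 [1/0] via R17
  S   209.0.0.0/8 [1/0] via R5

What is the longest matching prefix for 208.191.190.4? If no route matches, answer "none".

208.191.190.4 is outside every listed prefix and there is no default route.

none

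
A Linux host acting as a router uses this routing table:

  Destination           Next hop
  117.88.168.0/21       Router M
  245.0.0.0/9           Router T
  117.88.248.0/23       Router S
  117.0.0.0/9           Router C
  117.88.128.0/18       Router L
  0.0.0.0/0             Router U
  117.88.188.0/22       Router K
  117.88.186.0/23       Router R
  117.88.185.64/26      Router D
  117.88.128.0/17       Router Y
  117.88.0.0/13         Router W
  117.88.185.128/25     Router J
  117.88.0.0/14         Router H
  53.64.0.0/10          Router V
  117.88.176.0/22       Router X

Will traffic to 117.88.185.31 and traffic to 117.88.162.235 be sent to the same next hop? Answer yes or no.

yes

117.88.185.31: longest match 117.88.128.0/18 -> Router L
117.88.162.235: longest match 117.88.128.0/18 -> Router L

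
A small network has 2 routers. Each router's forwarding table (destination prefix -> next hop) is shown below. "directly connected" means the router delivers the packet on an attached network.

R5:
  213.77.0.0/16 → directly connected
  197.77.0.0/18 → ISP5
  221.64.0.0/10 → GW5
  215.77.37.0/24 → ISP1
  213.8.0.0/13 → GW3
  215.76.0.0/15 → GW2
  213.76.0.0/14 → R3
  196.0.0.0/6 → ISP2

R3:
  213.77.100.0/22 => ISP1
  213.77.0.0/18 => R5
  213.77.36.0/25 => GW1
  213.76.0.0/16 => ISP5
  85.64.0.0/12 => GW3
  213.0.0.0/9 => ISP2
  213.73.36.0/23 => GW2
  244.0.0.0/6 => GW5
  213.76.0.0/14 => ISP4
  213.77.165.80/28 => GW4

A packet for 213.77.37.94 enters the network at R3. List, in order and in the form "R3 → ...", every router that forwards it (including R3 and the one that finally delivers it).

R3 → R5

At R3: longest match for 213.77.37.94 is 213.77.0.0/18 -> R5
At R5: longest match for 213.77.37.94 is 213.77.0.0/16 -> directly connected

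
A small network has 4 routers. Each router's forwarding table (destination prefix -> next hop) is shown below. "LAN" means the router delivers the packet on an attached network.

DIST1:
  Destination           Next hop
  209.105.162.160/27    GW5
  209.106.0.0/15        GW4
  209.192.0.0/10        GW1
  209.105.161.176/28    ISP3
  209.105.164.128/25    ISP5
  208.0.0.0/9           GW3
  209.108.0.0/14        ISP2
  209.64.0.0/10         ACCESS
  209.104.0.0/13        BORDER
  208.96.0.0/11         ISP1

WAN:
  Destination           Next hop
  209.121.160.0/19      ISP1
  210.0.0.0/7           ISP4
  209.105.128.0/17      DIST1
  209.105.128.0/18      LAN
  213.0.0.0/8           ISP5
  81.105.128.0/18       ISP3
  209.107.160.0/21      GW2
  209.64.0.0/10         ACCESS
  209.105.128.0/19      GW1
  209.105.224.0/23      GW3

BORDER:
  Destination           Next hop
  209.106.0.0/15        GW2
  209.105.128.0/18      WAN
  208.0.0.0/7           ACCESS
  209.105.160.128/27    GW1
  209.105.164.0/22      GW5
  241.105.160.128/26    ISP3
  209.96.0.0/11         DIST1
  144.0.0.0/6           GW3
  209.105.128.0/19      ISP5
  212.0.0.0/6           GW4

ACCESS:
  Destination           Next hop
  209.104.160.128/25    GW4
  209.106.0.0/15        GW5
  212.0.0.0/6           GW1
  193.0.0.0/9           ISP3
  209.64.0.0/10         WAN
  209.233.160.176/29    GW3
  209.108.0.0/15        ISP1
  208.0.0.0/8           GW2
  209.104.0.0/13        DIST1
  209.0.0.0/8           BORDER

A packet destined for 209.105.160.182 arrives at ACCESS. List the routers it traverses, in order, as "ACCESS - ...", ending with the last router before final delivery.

ACCESS - DIST1 - BORDER - WAN

At ACCESS: longest match for 209.105.160.182 is 209.104.0.0/13 -> DIST1
At DIST1: longest match for 209.105.160.182 is 209.104.0.0/13 -> BORDER
At BORDER: longest match for 209.105.160.182 is 209.105.128.0/18 -> WAN
At WAN: longest match for 209.105.160.182 is 209.105.128.0/18 -> LAN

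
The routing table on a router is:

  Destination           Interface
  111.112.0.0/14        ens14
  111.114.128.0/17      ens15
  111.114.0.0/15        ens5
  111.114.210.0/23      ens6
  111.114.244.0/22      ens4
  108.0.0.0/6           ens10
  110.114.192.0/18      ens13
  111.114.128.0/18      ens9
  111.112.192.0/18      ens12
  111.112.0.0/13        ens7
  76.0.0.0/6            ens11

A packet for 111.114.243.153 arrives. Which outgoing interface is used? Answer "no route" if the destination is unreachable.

ens15

Routes whose prefix contains 111.114.243.153:
  108.0.0.0/6 (108.0.0.0 - 111.255.255.255) -> ens10
  111.112.0.0/13 (111.112.0.0 - 111.119.255.255) -> ens7
  111.112.0.0/14 (111.112.0.0 - 111.115.255.255) -> ens14
  111.114.0.0/15 (111.114.0.0 - 111.115.255.255) -> ens5
  111.114.128.0/17 (111.114.128.0 - 111.114.255.255) -> ens15
More-specific entries that do NOT match:
  111.114.210.0/23 (111.114.210.0 - 111.114.211.255) does not contain 111.114.243.153
  111.114.244.0/22 (111.114.244.0 - 111.114.247.255) does not contain 111.114.243.153
  110.114.192.0/18 (110.114.192.0 - 110.114.255.255) does not contain 111.114.243.153
  111.114.128.0/18 (111.114.128.0 - 111.114.191.255) does not contain 111.114.243.153
  111.112.192.0/18 (111.112.192.0 - 111.112.255.255) does not contain 111.114.243.153
Longest matching prefix is /17 -> interface ens15.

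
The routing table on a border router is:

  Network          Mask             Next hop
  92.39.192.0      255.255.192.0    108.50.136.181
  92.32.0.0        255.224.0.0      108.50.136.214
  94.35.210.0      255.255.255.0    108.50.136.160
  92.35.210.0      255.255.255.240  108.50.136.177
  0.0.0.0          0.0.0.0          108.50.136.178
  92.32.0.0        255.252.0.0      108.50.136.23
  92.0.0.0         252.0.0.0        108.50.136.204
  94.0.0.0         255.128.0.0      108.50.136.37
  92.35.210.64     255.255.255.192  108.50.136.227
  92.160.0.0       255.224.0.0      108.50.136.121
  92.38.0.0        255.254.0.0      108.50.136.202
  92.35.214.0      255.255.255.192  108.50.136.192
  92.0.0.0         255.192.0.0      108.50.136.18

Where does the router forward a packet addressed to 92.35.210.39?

Routes whose prefix contains 92.35.210.39:
  0.0.0.0/0 (default, matches everything) -> 108.50.136.178
  92.0.0.0/6 (92.0.0.0 - 95.255.255.255) -> 108.50.136.204
  92.0.0.0/10 (92.0.0.0 - 92.63.255.255) -> 108.50.136.18
  92.32.0.0/11 (92.32.0.0 - 92.63.255.255) -> 108.50.136.214
  92.32.0.0/14 (92.32.0.0 - 92.35.255.255) -> 108.50.136.23
More-specific entries that do NOT match:
  92.35.210.0/28 (92.35.210.0 - 92.35.210.15) does not contain 92.35.210.39
  92.35.210.64/26 (92.35.210.64 - 92.35.210.127) does not contain 92.35.210.39
  92.35.214.0/26 (92.35.214.0 - 92.35.214.63) does not contain 92.35.210.39
  94.35.210.0/24 (94.35.210.0 - 94.35.210.255) does not contain 92.35.210.39
  92.39.192.0/18 (92.39.192.0 - 92.39.255.255) does not contain 92.35.210.39
  92.38.0.0/15 (92.38.0.0 - 92.39.255.255) does not contain 92.35.210.39
Longest matching prefix is /14 -> next hop 108.50.136.23.

108.50.136.23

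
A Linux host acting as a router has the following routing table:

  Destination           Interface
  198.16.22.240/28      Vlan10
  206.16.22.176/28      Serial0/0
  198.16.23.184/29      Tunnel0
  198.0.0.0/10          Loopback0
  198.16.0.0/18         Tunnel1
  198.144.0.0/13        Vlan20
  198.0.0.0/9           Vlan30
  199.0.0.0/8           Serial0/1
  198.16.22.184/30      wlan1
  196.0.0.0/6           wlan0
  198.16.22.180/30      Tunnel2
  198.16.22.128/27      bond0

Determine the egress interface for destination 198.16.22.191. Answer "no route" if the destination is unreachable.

Tunnel1

Routes whose prefix contains 198.16.22.191:
  196.0.0.0/6 (196.0.0.0 - 199.255.255.255) -> wlan0
  198.0.0.0/9 (198.0.0.0 - 198.127.255.255) -> Vlan30
  198.0.0.0/10 (198.0.0.0 - 198.63.255.255) -> Loopback0
  198.16.0.0/18 (198.16.0.0 - 198.16.63.255) -> Tunnel1
More-specific entries that do NOT match:
  198.16.22.184/30 (198.16.22.184 - 198.16.22.187) does not contain 198.16.22.191
  198.16.22.180/30 (198.16.22.180 - 198.16.22.183) does not contain 198.16.22.191
  198.16.23.184/29 (198.16.23.184 - 198.16.23.191) does not contain 198.16.22.191
  198.16.22.240/28 (198.16.22.240 - 198.16.22.255) does not contain 198.16.22.191
  206.16.22.176/28 (206.16.22.176 - 206.16.22.191) does not contain 198.16.22.191
  198.16.22.128/27 (198.16.22.128 - 198.16.22.159) does not contain 198.16.22.191
Longest matching prefix is /18 -> interface Tunnel1.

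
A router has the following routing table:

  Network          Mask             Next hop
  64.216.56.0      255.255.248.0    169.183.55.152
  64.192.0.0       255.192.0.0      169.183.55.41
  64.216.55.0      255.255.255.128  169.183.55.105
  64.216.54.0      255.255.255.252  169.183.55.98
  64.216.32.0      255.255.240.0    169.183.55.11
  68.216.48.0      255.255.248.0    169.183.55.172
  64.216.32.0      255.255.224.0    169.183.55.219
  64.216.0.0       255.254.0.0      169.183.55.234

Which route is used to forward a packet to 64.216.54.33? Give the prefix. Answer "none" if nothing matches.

64.216.32.0/19

Entries matching 64.216.54.33:
  64.192.0.0/10 (64.192.0.0 - 64.255.255.255)
  64.216.0.0/15 (64.216.0.0 - 64.217.255.255)
  64.216.32.0/19 (64.216.32.0 - 64.216.63.255)
Most specific is 64.216.32.0/19.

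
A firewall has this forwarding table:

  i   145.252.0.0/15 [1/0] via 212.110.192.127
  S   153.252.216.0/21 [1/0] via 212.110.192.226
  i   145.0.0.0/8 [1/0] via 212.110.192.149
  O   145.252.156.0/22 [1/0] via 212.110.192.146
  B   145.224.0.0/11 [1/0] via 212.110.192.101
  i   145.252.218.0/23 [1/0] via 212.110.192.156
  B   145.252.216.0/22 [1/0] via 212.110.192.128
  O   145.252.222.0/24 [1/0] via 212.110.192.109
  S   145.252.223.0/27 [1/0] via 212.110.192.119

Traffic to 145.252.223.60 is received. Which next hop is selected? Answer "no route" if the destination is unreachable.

Routes whose prefix contains 145.252.223.60:
  145.0.0.0/8 (145.0.0.0 - 145.255.255.255) -> 212.110.192.149
  145.224.0.0/11 (145.224.0.0 - 145.255.255.255) -> 212.110.192.101
  145.252.0.0/15 (145.252.0.0 - 145.253.255.255) -> 212.110.192.127
More-specific entries that do NOT match:
  145.252.223.0/27 (145.252.223.0 - 145.252.223.31) does not contain 145.252.223.60
  145.252.222.0/24 (145.252.222.0 - 145.252.222.255) does not contain 145.252.223.60
  145.252.218.0/23 (145.252.218.0 - 145.252.219.255) does not contain 145.252.223.60
  145.252.156.0/22 (145.252.156.0 - 145.252.159.255) does not contain 145.252.223.60
  145.252.216.0/22 (145.252.216.0 - 145.252.219.255) does not contain 145.252.223.60
  153.252.216.0/21 (153.252.216.0 - 153.252.223.255) does not contain 145.252.223.60
Longest matching prefix is /15 -> next hop 212.110.192.127.

212.110.192.127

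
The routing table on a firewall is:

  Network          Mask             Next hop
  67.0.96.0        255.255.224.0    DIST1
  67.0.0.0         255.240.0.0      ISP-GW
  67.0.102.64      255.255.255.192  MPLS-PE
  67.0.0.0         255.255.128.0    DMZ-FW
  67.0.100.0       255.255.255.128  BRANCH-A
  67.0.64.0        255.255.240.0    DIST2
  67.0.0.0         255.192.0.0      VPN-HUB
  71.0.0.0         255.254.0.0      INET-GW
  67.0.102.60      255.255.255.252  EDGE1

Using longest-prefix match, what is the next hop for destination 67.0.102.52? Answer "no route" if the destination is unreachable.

Routes whose prefix contains 67.0.102.52:
  67.0.0.0/10 (67.0.0.0 - 67.63.255.255) -> VPN-HUB
  67.0.0.0/12 (67.0.0.0 - 67.15.255.255) -> ISP-GW
  67.0.0.0/17 (67.0.0.0 - 67.0.127.255) -> DMZ-FW
  67.0.96.0/19 (67.0.96.0 - 67.0.127.255) -> DIST1
More-specific entries that do NOT match:
  67.0.102.60/30 (67.0.102.60 - 67.0.102.63) does not contain 67.0.102.52
  67.0.102.64/26 (67.0.102.64 - 67.0.102.127) does not contain 67.0.102.52
  67.0.100.0/25 (67.0.100.0 - 67.0.100.127) does not contain 67.0.102.52
  67.0.64.0/20 (67.0.64.0 - 67.0.79.255) does not contain 67.0.102.52
Longest matching prefix is /19 -> next hop DIST1.

DIST1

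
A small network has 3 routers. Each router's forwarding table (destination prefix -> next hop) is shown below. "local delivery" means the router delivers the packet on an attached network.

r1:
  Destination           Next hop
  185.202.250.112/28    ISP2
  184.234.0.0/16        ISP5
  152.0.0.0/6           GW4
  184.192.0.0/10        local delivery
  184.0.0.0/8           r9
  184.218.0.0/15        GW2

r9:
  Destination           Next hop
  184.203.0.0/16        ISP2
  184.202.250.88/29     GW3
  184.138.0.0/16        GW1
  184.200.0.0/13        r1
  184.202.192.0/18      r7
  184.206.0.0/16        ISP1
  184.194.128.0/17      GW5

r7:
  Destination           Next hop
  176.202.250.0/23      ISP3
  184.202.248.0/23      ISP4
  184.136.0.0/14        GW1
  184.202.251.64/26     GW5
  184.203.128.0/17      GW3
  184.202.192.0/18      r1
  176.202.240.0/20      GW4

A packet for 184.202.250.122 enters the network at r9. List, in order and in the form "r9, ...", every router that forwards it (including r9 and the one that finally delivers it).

At r9: longest match for 184.202.250.122 is 184.202.192.0/18 -> r7
At r7: longest match for 184.202.250.122 is 184.202.192.0/18 -> r1
At r1: longest match for 184.202.250.122 is 184.192.0.0/10 -> local delivery

r9, r7, r1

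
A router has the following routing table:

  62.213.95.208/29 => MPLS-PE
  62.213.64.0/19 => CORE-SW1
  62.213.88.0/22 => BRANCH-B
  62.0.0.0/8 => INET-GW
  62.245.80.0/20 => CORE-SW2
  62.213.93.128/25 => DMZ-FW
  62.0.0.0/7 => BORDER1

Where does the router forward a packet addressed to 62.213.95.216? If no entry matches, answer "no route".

Routes whose prefix contains 62.213.95.216:
  62.0.0.0/7 (62.0.0.0 - 63.255.255.255) -> BORDER1
  62.0.0.0/8 (62.0.0.0 - 62.255.255.255) -> INET-GW
  62.213.64.0/19 (62.213.64.0 - 62.213.95.255) -> CORE-SW1
More-specific entries that do NOT match:
  62.213.95.208/29 (62.213.95.208 - 62.213.95.215) does not contain 62.213.95.216
  62.213.93.128/25 (62.213.93.128 - 62.213.93.255) does not contain 62.213.95.216
  62.213.88.0/22 (62.213.88.0 - 62.213.91.255) does not contain 62.213.95.216
  62.245.80.0/20 (62.245.80.0 - 62.245.95.255) does not contain 62.213.95.216
Longest matching prefix is /19 -> next hop CORE-SW1.

CORE-SW1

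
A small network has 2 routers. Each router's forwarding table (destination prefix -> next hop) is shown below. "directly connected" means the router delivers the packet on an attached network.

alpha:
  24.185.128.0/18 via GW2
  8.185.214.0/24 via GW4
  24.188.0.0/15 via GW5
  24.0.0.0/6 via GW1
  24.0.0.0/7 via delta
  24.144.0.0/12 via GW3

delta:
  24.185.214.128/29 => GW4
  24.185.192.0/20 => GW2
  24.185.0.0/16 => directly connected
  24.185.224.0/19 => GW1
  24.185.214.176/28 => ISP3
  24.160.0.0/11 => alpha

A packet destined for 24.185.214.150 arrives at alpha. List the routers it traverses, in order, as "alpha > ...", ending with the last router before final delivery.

alpha > delta

At alpha: longest match for 24.185.214.150 is 24.0.0.0/7 -> delta
At delta: longest match for 24.185.214.150 is 24.185.0.0/16 -> directly connected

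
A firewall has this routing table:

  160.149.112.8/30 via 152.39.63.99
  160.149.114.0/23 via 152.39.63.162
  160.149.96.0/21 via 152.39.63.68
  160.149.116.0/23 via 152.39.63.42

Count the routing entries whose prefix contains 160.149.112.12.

No listed prefix contains 160.149.112.12.
Total matching entries: 0.

0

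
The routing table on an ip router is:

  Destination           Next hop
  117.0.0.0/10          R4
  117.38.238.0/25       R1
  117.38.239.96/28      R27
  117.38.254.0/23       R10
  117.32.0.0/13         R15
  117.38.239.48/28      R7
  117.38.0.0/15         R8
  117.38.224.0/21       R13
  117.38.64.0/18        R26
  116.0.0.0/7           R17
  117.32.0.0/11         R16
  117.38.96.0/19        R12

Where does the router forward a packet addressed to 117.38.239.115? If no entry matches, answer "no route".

R8

Routes whose prefix contains 117.38.239.115:
  116.0.0.0/7 (116.0.0.0 - 117.255.255.255) -> R17
  117.0.0.0/10 (117.0.0.0 - 117.63.255.255) -> R4
  117.32.0.0/11 (117.32.0.0 - 117.63.255.255) -> R16
  117.32.0.0/13 (117.32.0.0 - 117.39.255.255) -> R15
  117.38.0.0/15 (117.38.0.0 - 117.39.255.255) -> R8
More-specific entries that do NOT match:
  117.38.239.96/28 (117.38.239.96 - 117.38.239.111) does not contain 117.38.239.115
  117.38.239.48/28 (117.38.239.48 - 117.38.239.63) does not contain 117.38.239.115
  117.38.238.0/25 (117.38.238.0 - 117.38.238.127) does not contain 117.38.239.115
  117.38.254.0/23 (117.38.254.0 - 117.38.255.255) does not contain 117.38.239.115
  117.38.224.0/21 (117.38.224.0 - 117.38.231.255) does not contain 117.38.239.115
  117.38.96.0/19 (117.38.96.0 - 117.38.127.255) does not contain 117.38.239.115
  117.38.64.0/18 (117.38.64.0 - 117.38.127.255) does not contain 117.38.239.115
Longest matching prefix is /15 -> next hop R8.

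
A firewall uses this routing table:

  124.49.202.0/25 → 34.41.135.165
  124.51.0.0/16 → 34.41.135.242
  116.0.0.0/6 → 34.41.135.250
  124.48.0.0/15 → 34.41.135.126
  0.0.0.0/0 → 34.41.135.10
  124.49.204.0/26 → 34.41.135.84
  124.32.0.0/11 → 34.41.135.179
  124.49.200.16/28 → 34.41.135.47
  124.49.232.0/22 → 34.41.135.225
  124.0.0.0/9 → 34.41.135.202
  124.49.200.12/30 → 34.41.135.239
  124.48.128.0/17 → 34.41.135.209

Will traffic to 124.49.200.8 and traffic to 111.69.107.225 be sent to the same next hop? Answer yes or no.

124.49.200.8: longest match 124.48.0.0/15 -> 34.41.135.126
111.69.107.225: longest match 0.0.0.0/0 -> 34.41.135.10

no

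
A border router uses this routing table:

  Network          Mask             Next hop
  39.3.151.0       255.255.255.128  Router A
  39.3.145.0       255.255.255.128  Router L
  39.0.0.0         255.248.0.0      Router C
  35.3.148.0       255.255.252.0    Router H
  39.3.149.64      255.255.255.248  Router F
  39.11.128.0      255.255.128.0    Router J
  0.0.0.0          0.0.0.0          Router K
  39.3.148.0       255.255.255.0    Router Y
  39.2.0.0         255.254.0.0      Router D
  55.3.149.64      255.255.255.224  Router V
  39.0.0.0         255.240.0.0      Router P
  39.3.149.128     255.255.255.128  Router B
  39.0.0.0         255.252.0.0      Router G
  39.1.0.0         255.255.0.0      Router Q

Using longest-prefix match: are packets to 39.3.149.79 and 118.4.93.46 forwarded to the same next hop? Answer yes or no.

39.3.149.79: longest match 39.2.0.0/15 -> Router D
118.4.93.46: longest match 0.0.0.0/0 -> Router K

no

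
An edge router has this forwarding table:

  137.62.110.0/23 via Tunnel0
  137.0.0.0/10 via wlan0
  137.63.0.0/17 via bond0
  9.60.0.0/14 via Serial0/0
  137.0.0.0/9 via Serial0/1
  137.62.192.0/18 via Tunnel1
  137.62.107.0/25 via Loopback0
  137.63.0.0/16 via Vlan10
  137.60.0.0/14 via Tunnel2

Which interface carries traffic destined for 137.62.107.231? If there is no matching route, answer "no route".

Tunnel2

Routes whose prefix contains 137.62.107.231:
  137.0.0.0/9 (137.0.0.0 - 137.127.255.255) -> Serial0/1
  137.0.0.0/10 (137.0.0.0 - 137.63.255.255) -> wlan0
  137.60.0.0/14 (137.60.0.0 - 137.63.255.255) -> Tunnel2
More-specific entries that do NOT match:
  137.62.107.0/25 (137.62.107.0 - 137.62.107.127) does not contain 137.62.107.231
  137.62.110.0/23 (137.62.110.0 - 137.62.111.255) does not contain 137.62.107.231
  137.62.192.0/18 (137.62.192.0 - 137.62.255.255) does not contain 137.62.107.231
  137.63.0.0/17 (137.63.0.0 - 137.63.127.255) does not contain 137.62.107.231
  137.63.0.0/16 (137.63.0.0 - 137.63.255.255) does not contain 137.62.107.231
Longest matching prefix is /14 -> interface Tunnel2.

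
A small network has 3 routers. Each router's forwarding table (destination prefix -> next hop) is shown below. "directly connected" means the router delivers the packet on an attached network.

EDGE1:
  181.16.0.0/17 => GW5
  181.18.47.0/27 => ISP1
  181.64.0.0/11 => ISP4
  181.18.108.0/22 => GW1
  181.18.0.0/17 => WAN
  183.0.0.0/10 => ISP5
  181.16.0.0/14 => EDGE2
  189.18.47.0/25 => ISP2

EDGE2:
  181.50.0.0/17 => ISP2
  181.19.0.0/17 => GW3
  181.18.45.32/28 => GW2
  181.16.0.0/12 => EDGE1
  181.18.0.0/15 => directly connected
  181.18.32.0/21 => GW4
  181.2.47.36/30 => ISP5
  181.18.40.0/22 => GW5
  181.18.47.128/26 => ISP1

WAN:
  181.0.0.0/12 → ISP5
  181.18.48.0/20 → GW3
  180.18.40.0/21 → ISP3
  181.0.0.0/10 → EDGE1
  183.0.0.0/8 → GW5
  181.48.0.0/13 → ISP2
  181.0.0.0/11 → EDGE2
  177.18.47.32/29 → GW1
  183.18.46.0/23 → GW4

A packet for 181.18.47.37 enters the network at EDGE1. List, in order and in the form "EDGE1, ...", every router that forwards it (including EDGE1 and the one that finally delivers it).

EDGE1, WAN, EDGE2

At EDGE1: longest match for 181.18.47.37 is 181.18.0.0/17 -> WAN
At WAN: longest match for 181.18.47.37 is 181.0.0.0/11 -> EDGE2
At EDGE2: longest match for 181.18.47.37 is 181.18.0.0/15 -> directly connected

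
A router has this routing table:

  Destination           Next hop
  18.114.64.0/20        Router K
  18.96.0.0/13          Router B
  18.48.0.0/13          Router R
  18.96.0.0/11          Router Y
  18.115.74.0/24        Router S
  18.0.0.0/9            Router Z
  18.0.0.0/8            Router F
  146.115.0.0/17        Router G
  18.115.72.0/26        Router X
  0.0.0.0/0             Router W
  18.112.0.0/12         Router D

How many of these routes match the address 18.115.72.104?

5

Prefixes containing 18.115.72.104:
  0.0.0.0/0 (default, matches everything)
  18.0.0.0/8 (18.0.0.0 - 18.255.255.255)
  18.0.0.0/9 (18.0.0.0 - 18.127.255.255)
  18.96.0.0/11 (18.96.0.0 - 18.127.255.255)
  18.112.0.0/12 (18.112.0.0 - 18.127.255.255)
Total matching entries: 5.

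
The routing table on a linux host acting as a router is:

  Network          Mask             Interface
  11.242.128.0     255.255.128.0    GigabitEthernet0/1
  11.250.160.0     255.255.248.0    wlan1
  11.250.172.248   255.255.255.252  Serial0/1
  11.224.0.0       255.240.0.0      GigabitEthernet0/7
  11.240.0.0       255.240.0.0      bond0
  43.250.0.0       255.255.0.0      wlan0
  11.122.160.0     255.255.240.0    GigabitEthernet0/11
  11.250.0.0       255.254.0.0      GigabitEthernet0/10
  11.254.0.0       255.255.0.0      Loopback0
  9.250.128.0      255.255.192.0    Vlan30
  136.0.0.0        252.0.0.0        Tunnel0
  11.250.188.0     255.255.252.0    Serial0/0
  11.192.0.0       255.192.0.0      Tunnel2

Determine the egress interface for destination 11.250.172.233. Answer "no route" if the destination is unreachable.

GigabitEthernet0/10

Routes whose prefix contains 11.250.172.233:
  11.192.0.0/10 (11.192.0.0 - 11.255.255.255) -> Tunnel2
  11.240.0.0/12 (11.240.0.0 - 11.255.255.255) -> bond0
  11.250.0.0/15 (11.250.0.0 - 11.251.255.255) -> GigabitEthernet0/10
More-specific entries that do NOT match:
  11.250.172.248/30 (11.250.172.248 - 11.250.172.251) does not contain 11.250.172.233
  11.250.188.0/22 (11.250.188.0 - 11.250.191.255) does not contain 11.250.172.233
  11.250.160.0/21 (11.250.160.0 - 11.250.167.255) does not contain 11.250.172.233
  11.122.160.0/20 (11.122.160.0 - 11.122.175.255) does not contain 11.250.172.233
  9.250.128.0/18 (9.250.128.0 - 9.250.191.255) does not contain 11.250.172.233
  11.242.128.0/17 (11.242.128.0 - 11.242.255.255) does not contain 11.250.172.233
  43.250.0.0/16 (43.250.0.0 - 43.250.255.255) does not contain 11.250.172.233
  11.254.0.0/16 (11.254.0.0 - 11.254.255.255) does not contain 11.250.172.233
Longest matching prefix is /15 -> interface GigabitEthernet0/10.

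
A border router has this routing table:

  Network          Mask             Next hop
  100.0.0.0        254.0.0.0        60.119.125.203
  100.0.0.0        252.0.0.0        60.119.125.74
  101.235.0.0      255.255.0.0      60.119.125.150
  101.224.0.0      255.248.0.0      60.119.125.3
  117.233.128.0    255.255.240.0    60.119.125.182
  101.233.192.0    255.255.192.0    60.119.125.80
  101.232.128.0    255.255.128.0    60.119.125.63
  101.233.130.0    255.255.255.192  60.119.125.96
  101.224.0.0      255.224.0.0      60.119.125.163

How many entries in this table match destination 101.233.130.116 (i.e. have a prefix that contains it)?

Prefixes containing 101.233.130.116:
  100.0.0.0/6 (100.0.0.0 - 103.255.255.255)
  100.0.0.0/7 (100.0.0.0 - 101.255.255.255)
  101.224.0.0/11 (101.224.0.0 - 101.255.255.255)
Total matching entries: 3.

3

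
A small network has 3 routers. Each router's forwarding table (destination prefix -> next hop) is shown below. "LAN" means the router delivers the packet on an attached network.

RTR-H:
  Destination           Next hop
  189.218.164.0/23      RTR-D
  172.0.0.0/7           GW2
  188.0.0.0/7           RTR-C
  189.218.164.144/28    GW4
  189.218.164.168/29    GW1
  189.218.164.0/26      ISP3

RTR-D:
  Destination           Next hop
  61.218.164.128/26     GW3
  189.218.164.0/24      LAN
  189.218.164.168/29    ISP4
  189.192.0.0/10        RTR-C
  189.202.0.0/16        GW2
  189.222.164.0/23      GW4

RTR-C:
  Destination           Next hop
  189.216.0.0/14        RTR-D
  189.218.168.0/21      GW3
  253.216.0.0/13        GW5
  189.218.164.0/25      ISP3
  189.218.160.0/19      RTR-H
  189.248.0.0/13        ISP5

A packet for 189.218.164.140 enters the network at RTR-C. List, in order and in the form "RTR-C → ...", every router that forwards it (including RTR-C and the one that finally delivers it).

RTR-C → RTR-H → RTR-D

At RTR-C: longest match for 189.218.164.140 is 189.218.160.0/19 -> RTR-H
At RTR-H: longest match for 189.218.164.140 is 189.218.164.0/23 -> RTR-D
At RTR-D: longest match for 189.218.164.140 is 189.218.164.0/24 -> LAN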